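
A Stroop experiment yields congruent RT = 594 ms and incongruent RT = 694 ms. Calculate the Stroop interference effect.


Stroop effect = RT(incongruent) - RT(congruent)
= 694 - 594
= 100 ms


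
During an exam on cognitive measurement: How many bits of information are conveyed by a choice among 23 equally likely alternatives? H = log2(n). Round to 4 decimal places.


H = log2(n)
H = log2(23)
= 4.5236


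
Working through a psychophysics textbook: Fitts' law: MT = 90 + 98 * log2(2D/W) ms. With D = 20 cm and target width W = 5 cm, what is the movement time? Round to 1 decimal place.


MT = 90 + 98 * log2(2*20/5)
2D/W = 8.0
log2(8.0) = 3.0
MT = 90 + 98 * 3.0
= 384.0 ms


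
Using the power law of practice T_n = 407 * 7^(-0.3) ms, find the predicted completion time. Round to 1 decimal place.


T_n = 407 * 7^(-0.3)
7^(-0.3) = 0.55779
T_n = 407 * 0.55779
= 227.0 ms


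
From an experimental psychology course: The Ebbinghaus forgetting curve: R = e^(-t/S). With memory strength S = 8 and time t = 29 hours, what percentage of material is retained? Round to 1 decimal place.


R = e^(-t/S)
-t/S = -29/8 = -3.625
R = e^(-3.625) = 0.026649
Percentage = 0.026649 * 100
= 2.7


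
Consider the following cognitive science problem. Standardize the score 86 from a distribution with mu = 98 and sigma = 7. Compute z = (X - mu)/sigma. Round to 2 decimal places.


z = (X - mu) / sigma
= (86 - 98) / 7
= -12 / 7
= -1.71


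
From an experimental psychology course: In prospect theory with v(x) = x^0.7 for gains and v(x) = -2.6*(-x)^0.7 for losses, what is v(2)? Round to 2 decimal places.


Since x = 2 >= 0, use v(x) = x^0.7
2^0.7 = 1.6245
v(2) = 1.62


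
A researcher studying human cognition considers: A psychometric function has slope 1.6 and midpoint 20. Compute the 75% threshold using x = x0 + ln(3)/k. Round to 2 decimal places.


At P = 0.75: 0.75 = 1/(1 + e^(-k*(x-x0)))
Solving: e^(-k*(x-x0)) = 1/3
x = x0 + ln(3)/k
ln(3) = 1.0986
x = 20 + 1.0986/1.6
= 20 + 0.6866
= 20.69


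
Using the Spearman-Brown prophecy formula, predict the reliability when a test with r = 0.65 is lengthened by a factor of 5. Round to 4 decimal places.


r_new = n*r / (1 + (n-1)*r)
Numerator = 5 * 0.65 = 3.25
Denominator = 1 + 4 * 0.65 = 3.6
r_new = 3.25 / 3.6
= 0.9028


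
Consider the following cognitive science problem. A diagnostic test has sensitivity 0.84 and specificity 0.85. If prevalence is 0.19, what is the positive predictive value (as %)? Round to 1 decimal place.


PPV = (sens * prev) / (sens * prev + (1-spec) * (1-prev))
Numerator = 0.84 * 0.19 = 0.1596
P(positive and no disease) = (1 - spec) * (1 - prev) = (1 - 0.85) * (1 - 0.19) = 0.1215
Denominator = 0.1596 + 0.1215 = 0.2811
PPV = 0.1596 / 0.2811 = 0.567769
As percentage = 56.8


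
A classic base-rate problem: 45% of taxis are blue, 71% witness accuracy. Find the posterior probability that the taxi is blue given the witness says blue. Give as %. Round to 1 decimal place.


P(blue | says blue) = P(says blue | blue)*P(blue) / [P(says blue | blue)*P(blue) + P(says blue | not blue)*P(not blue)]
Numerator = 0.71 * 0.45 = 0.3195
False identification = 0.29 * 0.55 = 0.1595
P = 0.3195 / (0.3195 + 0.1595)
= 0.3195 / 0.479
As percentage = 66.7


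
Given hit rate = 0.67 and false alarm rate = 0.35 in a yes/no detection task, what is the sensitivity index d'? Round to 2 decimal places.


d' = z(HR) - z(FAR)
z(0.67) = 0.4399
z(0.35) = -0.3853
d' = 0.4399 - -0.3853
= 0.83


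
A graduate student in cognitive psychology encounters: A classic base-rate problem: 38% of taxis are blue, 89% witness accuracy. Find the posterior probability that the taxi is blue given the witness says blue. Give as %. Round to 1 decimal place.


P(blue | says blue) = P(says blue | blue)*P(blue) / [P(says blue | blue)*P(blue) + P(says blue | not blue)*P(not blue)]
Numerator = 0.89 * 0.38 = 0.3382
False identification = 0.11 * 0.62 = 0.0682
P = 0.3382 / (0.3382 + 0.0682)
= 0.3382 / 0.4064
As percentage = 83.2


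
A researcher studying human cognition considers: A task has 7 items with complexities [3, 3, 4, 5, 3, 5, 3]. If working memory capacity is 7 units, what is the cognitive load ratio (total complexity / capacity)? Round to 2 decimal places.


Total complexity = 3 + 3 + 4 + 5 + 3 + 5 + 3 = 26
Load = total / capacity = 26 / 7
= 3.71


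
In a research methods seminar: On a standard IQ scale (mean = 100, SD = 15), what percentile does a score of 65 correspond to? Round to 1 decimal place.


z = (IQ - mean) / SD
z = (65 - 100) / 15 = -2.3333
Percentile = Phi(-2.3333) * 100
Phi(-2.3333) = 0.009816
= 1.0


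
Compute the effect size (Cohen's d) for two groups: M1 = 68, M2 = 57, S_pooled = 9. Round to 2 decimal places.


Cohen's d = (M1 - M2) / S_pooled
= (68 - 57) / 9
= 11 / 9
= 1.22


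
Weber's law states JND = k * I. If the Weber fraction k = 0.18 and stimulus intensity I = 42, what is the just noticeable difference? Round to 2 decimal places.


JND = k * I
JND = 0.18 * 42
= 7.56


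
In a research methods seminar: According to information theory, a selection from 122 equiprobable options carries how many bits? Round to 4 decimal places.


H = log2(n)
H = log2(122)
= 6.9307


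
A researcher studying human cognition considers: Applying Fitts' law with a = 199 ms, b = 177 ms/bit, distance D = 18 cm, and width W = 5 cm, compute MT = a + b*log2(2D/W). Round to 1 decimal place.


MT = 199 + 177 * log2(2*18/5)
2D/W = 7.2
log2(7.2) = 2.848
MT = 199 + 177 * 2.848
= 703.1 ms


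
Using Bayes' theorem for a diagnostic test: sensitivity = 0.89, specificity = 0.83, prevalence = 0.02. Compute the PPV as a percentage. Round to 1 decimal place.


PPV = (sens * prev) / (sens * prev + (1-spec) * (1-prev))
Numerator = 0.89 * 0.02 = 0.0178
P(positive and no disease) = (1 - spec) * (1 - prev) = (1 - 0.83) * (1 - 0.02) = 0.1666
Denominator = 0.0178 + 0.1666 = 0.1844
PPV = 0.0178 / 0.1844 = 0.096529
As percentage = 9.7


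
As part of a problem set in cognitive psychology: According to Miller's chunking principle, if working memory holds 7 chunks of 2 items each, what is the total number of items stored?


Total items = chunks * items_per_chunk
= 7 * 2
= 14


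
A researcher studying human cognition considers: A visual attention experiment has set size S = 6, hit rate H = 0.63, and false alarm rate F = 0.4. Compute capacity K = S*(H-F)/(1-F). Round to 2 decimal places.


K = S * (H - F) / (1 - F)
H - F = 0.23
1 - F = 0.6
K = 6 * 0.23 / 0.6
= 2.30


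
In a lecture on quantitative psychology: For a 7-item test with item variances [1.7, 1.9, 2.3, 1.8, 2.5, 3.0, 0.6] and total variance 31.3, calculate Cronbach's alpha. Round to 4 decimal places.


alpha = (k/(k-1)) * (1 - sum(s_i^2)/s_total^2)
sum(item variances) = 13.8
k/(k-1) = 7/6 = 1.166667
1 - 13.8/31.3 = 1 - 0.440895 = 0.559105
alpha = 1.166667 * 0.559105
= 0.6523


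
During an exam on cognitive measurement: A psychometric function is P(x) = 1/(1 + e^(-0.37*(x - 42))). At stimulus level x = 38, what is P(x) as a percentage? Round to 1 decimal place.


P(x) = 1/(1 + e^(-0.37*(38 - 42)))
Exponent = -0.37 * -4 = 1.48
e^(1.48) = 4.392946
P = 1/(1 + 4.392946) = 0.185427
Percentage = 18.5


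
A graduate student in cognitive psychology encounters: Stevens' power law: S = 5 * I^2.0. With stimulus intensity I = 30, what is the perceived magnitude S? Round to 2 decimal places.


S = 5 * 30^2.0
30^2.0 = 900.0
S = 5 * 900.0
= 4500.00


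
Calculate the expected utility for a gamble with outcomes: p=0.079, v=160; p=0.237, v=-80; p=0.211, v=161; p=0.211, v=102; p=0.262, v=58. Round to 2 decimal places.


EU = sum(p_i * v_i)
0.079 * 160 = 12.64
0.237 * -80 = -18.96
0.211 * 161 = 33.971
0.211 * 102 = 21.522
0.262 * 58 = 15.196
EU = 12.64 + -18.96 + 33.971 + 21.522 + 15.196
= 64.37


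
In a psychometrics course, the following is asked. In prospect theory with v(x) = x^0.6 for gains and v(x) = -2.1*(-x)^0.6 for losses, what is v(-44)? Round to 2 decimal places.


Since x = -44 < 0, use v(x) = -lambda*(-x)^alpha
(-x) = 44
44^0.6 = 9.6844
v(-44) = -2.1 * 9.6844
= -20.34


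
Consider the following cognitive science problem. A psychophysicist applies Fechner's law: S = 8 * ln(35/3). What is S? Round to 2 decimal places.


S = 8 * ln(35/3)
I/I0 = 11.666667
ln(11.666667) = 2.4567
S = 8 * 2.4567
= 19.65


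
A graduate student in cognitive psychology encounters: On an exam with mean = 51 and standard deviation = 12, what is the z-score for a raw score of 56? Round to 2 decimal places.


z = (X - mu) / sigma
= (56 - 51) / 12
= 5 / 12
= 0.42


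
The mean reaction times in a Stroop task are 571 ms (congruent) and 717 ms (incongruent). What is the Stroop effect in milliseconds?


Stroop effect = RT(incongruent) - RT(congruent)
= 717 - 571
= 146 ms


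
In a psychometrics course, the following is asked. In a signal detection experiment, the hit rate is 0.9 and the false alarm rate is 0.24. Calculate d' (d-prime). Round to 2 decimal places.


d' = z(HR) - z(FAR)
z(0.9) = 1.2816
z(0.24) = -0.7063
d' = 1.2816 - -0.7063
= 1.99


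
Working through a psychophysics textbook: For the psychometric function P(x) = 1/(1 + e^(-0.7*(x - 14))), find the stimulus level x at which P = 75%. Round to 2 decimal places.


At P = 0.75: 0.75 = 1/(1 + e^(-k*(x-x0)))
Solving: e^(-k*(x-x0)) = 1/3
x = x0 + ln(3)/k
ln(3) = 1.0986
x = 14 + 1.0986/0.7
= 14 + 1.5694
= 15.57


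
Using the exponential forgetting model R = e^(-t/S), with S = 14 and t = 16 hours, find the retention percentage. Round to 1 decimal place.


R = e^(-t/S)
-t/S = -16/14 = -1.142857
R = e^(-1.142857) = 0.318907
Percentage = 0.318907 * 100
= 31.9


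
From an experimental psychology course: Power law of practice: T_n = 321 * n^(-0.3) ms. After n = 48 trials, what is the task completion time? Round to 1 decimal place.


T_n = 321 * 48^(-0.3)
48^(-0.3) = 0.31306
T_n = 321 * 0.31306
= 100.5 ms


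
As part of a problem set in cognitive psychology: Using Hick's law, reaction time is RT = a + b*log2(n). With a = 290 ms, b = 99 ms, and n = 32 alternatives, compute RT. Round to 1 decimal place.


RT = 290 + 99 * log2(32)
log2(32) = 5.0
RT = 290 + 99 * 5.0
= 290 + 495.0
= 785.0 ms


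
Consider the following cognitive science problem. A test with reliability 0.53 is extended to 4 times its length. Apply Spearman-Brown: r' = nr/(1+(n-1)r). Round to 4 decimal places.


r_new = n*r / (1 + (n-1)*r)
Numerator = 4 * 0.53 = 2.12
Denominator = 1 + 3 * 0.53 = 2.59
r_new = 2.12 / 2.59
= 0.8185


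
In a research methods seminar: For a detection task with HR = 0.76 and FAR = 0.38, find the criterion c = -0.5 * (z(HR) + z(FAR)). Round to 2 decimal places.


c = -0.5 * (z(HR) + z(FAR))
z(0.76) = 0.7063
z(0.38) = -0.3055
c = -0.5 * (0.7063 + -0.3055)
= -0.5 * 0.4008
= -0.20


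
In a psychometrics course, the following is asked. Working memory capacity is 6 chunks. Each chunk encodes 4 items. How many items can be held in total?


Total items = chunks * items_per_chunk
= 6 * 4
= 24


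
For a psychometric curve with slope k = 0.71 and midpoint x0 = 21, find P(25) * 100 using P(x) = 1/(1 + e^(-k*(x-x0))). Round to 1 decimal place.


P(x) = 1/(1 + e^(-0.71*(25 - 21)))
Exponent = -0.71 * 4 = -2.84
e^(-2.84) = 0.058426
P = 1/(1 + 0.058426) = 0.944799
Percentage = 94.5


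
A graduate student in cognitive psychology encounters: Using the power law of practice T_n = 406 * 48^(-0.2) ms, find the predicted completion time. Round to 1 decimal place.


T_n = 406 * 48^(-0.2)
48^(-0.2) = 0.461054
T_n = 406 * 0.461054
= 187.2 ms


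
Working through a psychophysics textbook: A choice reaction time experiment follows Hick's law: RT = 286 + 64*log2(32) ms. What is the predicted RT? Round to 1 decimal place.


RT = 286 + 64 * log2(32)
log2(32) = 5.0
RT = 286 + 64 * 5.0
= 286 + 320.0
= 606.0 ms


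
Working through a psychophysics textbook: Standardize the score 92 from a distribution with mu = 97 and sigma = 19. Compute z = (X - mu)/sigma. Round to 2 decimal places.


z = (X - mu) / sigma
= (92 - 97) / 19
= -5 / 19
= -0.26


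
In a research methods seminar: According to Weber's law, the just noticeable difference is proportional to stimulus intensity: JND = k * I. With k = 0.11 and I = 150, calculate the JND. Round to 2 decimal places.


JND = k * I
JND = 0.11 * 150
= 16.50


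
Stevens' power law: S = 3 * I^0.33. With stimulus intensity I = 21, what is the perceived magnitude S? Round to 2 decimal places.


S = 3 * 21^0.33
21^0.33 = 2.7311
S = 3 * 2.7311
= 8.19


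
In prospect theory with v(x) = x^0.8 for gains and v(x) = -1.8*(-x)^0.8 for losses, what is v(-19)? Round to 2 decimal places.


Since x = -19 < 0, use v(x) = -lambda*(-x)^alpha
(-x) = 19
19^0.8 = 10.5439
v(-19) = -1.8 * 10.5439
= -18.98


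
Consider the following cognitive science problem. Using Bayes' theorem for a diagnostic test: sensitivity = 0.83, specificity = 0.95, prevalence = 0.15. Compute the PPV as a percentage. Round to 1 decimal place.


PPV = (sens * prev) / (sens * prev + (1-spec) * (1-prev))
Numerator = 0.83 * 0.15 = 0.1245
P(positive and no disease) = (1 - spec) * (1 - prev) = (1 - 0.95) * (1 - 0.15) = 0.0425
Denominator = 0.1245 + 0.0425 = 0.167
PPV = 0.1245 / 0.167 = 0.745509
As percentage = 74.6


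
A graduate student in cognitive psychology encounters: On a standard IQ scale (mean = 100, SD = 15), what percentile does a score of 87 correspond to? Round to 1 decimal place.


z = (IQ - mean) / SD
z = (87 - 100) / 15 = -0.8667
Percentile = Phi(-0.8667) * 100
Phi(-0.8667) = 0.193053
= 19.3


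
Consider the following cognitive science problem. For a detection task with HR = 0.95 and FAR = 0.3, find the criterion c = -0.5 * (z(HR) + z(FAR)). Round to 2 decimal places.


c = -0.5 * (z(HR) + z(FAR))
z(0.95) = 1.6449
z(0.3) = -0.5244
c = -0.5 * (1.6449 + -0.5244)
= -0.5 * 1.1205
= -0.56


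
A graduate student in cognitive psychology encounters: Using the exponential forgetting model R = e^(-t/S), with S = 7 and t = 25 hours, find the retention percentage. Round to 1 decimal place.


R = e^(-t/S)
-t/S = -25/7 = -3.571429
R = e^(-3.571429) = 0.028116
Percentage = 0.028116 * 100
= 2.8


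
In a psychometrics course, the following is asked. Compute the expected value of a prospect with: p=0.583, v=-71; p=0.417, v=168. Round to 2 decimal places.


EU = sum(p_i * v_i)
0.583 * -71 = -41.393
0.417 * 168 = 70.056
EU = -41.393 + 70.056
= 28.66


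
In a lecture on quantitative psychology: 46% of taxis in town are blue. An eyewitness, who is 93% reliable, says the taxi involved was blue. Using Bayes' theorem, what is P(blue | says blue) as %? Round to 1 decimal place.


P(blue | says blue) = P(says blue | blue)*P(blue) / [P(says blue | blue)*P(blue) + P(says blue | not blue)*P(not blue)]
Numerator = 0.93 * 0.46 = 0.4278
False identification = 0.07 * 0.54 = 0.0378
P = 0.4278 / (0.4278 + 0.0378)
= 0.4278 / 0.4656
As percentage = 91.9


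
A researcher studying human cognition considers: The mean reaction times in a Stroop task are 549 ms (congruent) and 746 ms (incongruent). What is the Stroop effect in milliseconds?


Stroop effect = RT(incongruent) - RT(congruent)
= 746 - 549
= 197 ms


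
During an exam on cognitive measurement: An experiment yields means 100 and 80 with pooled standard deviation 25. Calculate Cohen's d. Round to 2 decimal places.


Cohen's d = (M1 - M2) / S_pooled
= (100 - 80) / 25
= 20 / 25
= 0.80


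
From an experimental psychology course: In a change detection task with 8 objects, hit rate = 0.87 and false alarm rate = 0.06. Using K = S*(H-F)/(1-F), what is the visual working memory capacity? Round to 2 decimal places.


K = S * (H - F) / (1 - F)
H - F = 0.81
1 - F = 0.94
K = 8 * 0.81 / 0.94
= 6.89


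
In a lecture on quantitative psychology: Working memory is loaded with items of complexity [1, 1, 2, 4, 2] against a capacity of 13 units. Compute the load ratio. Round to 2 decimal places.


Total complexity = 1 + 1 + 2 + 4 + 2 = 10
Load = total / capacity = 10 / 13
= 0.77


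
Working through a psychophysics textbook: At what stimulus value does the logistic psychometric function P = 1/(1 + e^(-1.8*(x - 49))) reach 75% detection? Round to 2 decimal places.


At P = 0.75: 0.75 = 1/(1 + e^(-k*(x-x0)))
Solving: e^(-k*(x-x0)) = 1/3
x = x0 + ln(3)/k
ln(3) = 1.0986
x = 49 + 1.0986/1.8
= 49 + 0.6103
= 49.61


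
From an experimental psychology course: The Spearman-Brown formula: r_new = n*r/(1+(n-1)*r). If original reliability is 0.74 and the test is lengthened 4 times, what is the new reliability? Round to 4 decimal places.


r_new = n*r / (1 + (n-1)*r)
Numerator = 4 * 0.74 = 2.96
Denominator = 1 + 3 * 0.74 = 3.22
r_new = 2.96 / 3.22
= 0.9193


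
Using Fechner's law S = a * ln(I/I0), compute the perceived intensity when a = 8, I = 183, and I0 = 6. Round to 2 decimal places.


S = 8 * ln(183/6)
I/I0 = 30.5
ln(30.5) = 3.4177
S = 8 * 3.4177
= 27.34


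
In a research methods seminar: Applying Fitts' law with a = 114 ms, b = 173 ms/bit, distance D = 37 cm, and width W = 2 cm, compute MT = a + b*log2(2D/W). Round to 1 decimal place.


MT = 114 + 173 * log2(2*37/2)
2D/W = 37.0
log2(37.0) = 5.2095
MT = 114 + 173 * 5.2095
= 1015.2 ms


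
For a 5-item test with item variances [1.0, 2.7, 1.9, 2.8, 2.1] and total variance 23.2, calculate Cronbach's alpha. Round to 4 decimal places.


alpha = (k/(k-1)) * (1 - sum(s_i^2)/s_total^2)
sum(item variances) = 10.5
k/(k-1) = 5/4 = 1.25
1 - 10.5/23.2 = 1 - 0.452586 = 0.547414
alpha = 1.25 * 0.547414
= 0.6843


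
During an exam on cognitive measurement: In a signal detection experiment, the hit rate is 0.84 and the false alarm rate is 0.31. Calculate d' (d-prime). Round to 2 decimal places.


d' = z(HR) - z(FAR)
z(0.84) = 0.9945
z(0.31) = -0.4959
d' = 0.9945 - -0.4959
= 1.49


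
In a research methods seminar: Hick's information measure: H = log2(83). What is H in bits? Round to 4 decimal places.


H = log2(n)
H = log2(83)
= 6.3750


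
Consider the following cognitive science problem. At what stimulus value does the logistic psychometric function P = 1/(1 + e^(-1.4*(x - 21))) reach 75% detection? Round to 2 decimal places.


At P = 0.75: 0.75 = 1/(1 + e^(-k*(x-x0)))
Solving: e^(-k*(x-x0)) = 1/3
x = x0 + ln(3)/k
ln(3) = 1.0986
x = 21 + 1.0986/1.4
= 21 + 0.7847
= 21.78


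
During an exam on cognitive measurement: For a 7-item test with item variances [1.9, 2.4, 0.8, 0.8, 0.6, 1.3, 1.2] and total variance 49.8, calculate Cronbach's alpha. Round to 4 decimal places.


alpha = (k/(k-1)) * (1 - sum(s_i^2)/s_total^2)
sum(item variances) = 9.0
k/(k-1) = 7/6 = 1.166667
1 - 9.0/49.8 = 1 - 0.180723 = 0.819277
alpha = 1.166667 * 0.819277
= 0.9558


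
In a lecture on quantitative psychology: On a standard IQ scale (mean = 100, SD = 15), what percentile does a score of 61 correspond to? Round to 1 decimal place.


z = (IQ - mean) / SD
z = (61 - 100) / 15 = -2.6
Percentile = Phi(-2.6) * 100
Phi(-2.6) = 0.004661
= 0.5


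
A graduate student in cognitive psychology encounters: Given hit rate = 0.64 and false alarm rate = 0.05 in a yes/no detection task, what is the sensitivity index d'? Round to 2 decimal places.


d' = z(HR) - z(FAR)
z(0.64) = 0.3585
z(0.05) = -1.6449
d' = 0.3585 - -1.6449
= 2.00


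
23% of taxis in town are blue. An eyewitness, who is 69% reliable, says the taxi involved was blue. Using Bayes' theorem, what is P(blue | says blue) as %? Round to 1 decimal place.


P(blue | says blue) = P(says blue | blue)*P(blue) / [P(says blue | blue)*P(blue) + P(says blue | not blue)*P(not blue)]
Numerator = 0.69 * 0.23 = 0.1587
False identification = 0.31 * 0.77 = 0.2387
P = 0.1587 / (0.1587 + 0.2387)
= 0.1587 / 0.3974
As percentage = 39.9


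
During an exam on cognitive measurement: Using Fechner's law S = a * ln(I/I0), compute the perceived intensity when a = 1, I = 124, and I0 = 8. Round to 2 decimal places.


S = 1 * ln(124/8)
I/I0 = 15.5
ln(15.5) = 2.7408
S = 1 * 2.7408
= 2.74


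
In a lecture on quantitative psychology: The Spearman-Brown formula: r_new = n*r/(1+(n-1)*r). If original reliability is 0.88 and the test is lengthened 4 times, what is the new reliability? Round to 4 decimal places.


r_new = n*r / (1 + (n-1)*r)
Numerator = 4 * 0.88 = 3.52
Denominator = 1 + 3 * 0.88 = 3.64
r_new = 3.52 / 3.64
= 0.9670


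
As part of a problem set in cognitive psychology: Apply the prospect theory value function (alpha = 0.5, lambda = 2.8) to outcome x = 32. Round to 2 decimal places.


Since x = 32 >= 0, use v(x) = x^0.5
32^0.5 = 5.6569
v(32) = 5.66


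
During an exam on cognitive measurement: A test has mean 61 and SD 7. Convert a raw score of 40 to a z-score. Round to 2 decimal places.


z = (X - mu) / sigma
= (40 - 61) / 7
= -21 / 7
= -3.00


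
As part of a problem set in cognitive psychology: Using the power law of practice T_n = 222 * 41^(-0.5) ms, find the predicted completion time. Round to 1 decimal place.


T_n = 222 * 41^(-0.5)
41^(-0.5) = 0.156174
T_n = 222 * 0.156174
= 34.7 ms


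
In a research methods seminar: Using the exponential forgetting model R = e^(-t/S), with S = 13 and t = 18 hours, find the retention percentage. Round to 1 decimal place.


R = e^(-t/S)
-t/S = -18/13 = -1.384615
R = e^(-1.384615) = 0.25042
Percentage = 0.25042 * 100
= 25.0


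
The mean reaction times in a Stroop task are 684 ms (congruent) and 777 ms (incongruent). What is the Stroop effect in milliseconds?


Stroop effect = RT(incongruent) - RT(congruent)
= 777 - 684
= 93 ms


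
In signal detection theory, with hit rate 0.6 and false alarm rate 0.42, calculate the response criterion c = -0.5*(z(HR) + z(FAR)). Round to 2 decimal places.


c = -0.5 * (z(HR) + z(FAR))
z(0.6) = 0.2533
z(0.42) = -0.2019
c = -0.5 * (0.2533 + -0.2019)
= -0.5 * 0.0514
= -0.03


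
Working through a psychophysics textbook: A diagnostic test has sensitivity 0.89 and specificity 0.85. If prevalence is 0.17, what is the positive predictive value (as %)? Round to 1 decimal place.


PPV = (sens * prev) / (sens * prev + (1-spec) * (1-prev))
Numerator = 0.89 * 0.17 = 0.1513
P(positive and no disease) = (1 - spec) * (1 - prev) = (1 - 0.85) * (1 - 0.17) = 0.1245
Denominator = 0.1513 + 0.1245 = 0.2758
PPV = 0.1513 / 0.2758 = 0.548586
As percentage = 54.9


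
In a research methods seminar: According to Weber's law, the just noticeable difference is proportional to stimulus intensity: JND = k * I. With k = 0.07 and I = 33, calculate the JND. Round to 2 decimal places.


JND = k * I
JND = 0.07 * 33
= 2.31


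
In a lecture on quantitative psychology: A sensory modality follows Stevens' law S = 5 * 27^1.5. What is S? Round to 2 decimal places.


S = 5 * 27^1.5
27^1.5 = 140.2961
S = 5 * 140.2961
= 701.48


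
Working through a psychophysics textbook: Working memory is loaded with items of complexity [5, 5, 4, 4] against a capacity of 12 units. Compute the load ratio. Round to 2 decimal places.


Total complexity = 5 + 5 + 4 + 4 = 18
Load = total / capacity = 18 / 12
= 1.50


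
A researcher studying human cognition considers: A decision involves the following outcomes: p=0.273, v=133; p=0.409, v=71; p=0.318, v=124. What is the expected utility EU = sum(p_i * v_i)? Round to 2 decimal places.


EU = sum(p_i * v_i)
0.273 * 133 = 36.309
0.409 * 71 = 29.039
0.318 * 124 = 39.432
EU = 36.309 + 29.039 + 39.432
= 104.78


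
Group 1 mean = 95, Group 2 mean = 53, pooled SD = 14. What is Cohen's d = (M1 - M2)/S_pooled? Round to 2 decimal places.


Cohen's d = (M1 - M2) / S_pooled
= (95 - 53) / 14
= 42 / 14
= 3.00


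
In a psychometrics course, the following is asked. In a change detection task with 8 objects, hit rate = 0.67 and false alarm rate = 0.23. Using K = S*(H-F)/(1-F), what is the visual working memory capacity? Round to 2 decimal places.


K = S * (H - F) / (1 - F)
H - F = 0.44
1 - F = 0.77
K = 8 * 0.44 / 0.77
= 4.57


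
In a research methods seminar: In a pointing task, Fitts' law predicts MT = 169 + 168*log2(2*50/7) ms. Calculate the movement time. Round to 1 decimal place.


MT = 169 + 168 * log2(2*50/7)
2D/W = 14.285714
log2(14.285714) = 3.8365
MT = 169 + 168 * 3.8365
= 813.5 ms


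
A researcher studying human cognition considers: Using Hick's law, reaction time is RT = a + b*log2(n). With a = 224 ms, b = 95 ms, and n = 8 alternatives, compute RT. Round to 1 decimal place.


RT = 224 + 95 * log2(8)
log2(8) = 3.0
RT = 224 + 95 * 3.0
= 224 + 285.0
= 509.0 ms


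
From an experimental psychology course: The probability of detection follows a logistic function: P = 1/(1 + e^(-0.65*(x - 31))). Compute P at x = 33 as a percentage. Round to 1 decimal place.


P(x) = 1/(1 + e^(-0.65*(33 - 31)))
Exponent = -0.65 * 2 = -1.3
e^(-1.3) = 0.272532
P = 1/(1 + 0.272532) = 0.785835
Percentage = 78.6


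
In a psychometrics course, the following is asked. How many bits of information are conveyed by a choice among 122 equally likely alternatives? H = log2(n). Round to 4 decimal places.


H = log2(n)
H = log2(122)
= 6.9307


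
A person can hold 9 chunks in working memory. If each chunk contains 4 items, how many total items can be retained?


Total items = chunks * items_per_chunk
= 9 * 4
= 36


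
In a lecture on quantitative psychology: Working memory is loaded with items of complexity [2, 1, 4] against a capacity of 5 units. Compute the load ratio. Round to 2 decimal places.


Total complexity = 2 + 1 + 4 = 7
Load = total / capacity = 7 / 5
= 1.40


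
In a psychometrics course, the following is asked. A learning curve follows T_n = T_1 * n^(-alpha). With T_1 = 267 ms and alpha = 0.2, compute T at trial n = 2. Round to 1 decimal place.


T_n = 267 * 2^(-0.2)
2^(-0.2) = 0.870551
T_n = 267 * 0.870551
= 232.4 ms


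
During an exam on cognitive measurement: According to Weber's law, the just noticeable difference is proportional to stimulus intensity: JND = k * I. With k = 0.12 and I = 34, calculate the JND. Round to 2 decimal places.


JND = k * I
JND = 0.12 * 34
= 4.08


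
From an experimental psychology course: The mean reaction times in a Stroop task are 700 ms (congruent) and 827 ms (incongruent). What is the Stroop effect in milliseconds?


Stroop effect = RT(incongruent) - RT(congruent)
= 827 - 700
= 127 ms


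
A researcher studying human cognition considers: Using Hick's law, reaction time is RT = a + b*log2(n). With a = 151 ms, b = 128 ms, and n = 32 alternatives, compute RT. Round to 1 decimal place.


RT = 151 + 128 * log2(32)
log2(32) = 5.0
RT = 151 + 128 * 5.0
= 151 + 640.0
= 791.0 ms


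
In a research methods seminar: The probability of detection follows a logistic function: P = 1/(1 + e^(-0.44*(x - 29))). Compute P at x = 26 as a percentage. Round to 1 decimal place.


P(x) = 1/(1 + e^(-0.44*(26 - 29)))
Exponent = -0.44 * -3 = 1.32
e^(1.32) = 3.743421
P = 1/(1 + 3.743421) = 0.210818
Percentage = 21.1


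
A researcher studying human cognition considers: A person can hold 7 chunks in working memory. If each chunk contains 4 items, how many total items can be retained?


Total items = chunks * items_per_chunk
= 7 * 4
= 28


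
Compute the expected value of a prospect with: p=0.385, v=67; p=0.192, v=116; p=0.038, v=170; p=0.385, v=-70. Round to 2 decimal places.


EU = sum(p_i * v_i)
0.385 * 67 = 25.795
0.192 * 116 = 22.272
0.038 * 170 = 6.46
0.385 * -70 = -26.95
EU = 25.795 + 22.272 + 6.46 + -26.95
= 27.58


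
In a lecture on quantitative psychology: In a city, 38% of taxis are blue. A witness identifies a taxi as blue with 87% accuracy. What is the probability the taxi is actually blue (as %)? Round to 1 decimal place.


P(blue | says blue) = P(says blue | blue)*P(blue) / [P(says blue | blue)*P(blue) + P(says blue | not blue)*P(not blue)]
Numerator = 0.87 * 0.38 = 0.3306
False identification = 0.13 * 0.62 = 0.0806
P = 0.3306 / (0.3306 + 0.0806)
= 0.3306 / 0.4112
As percentage = 80.4


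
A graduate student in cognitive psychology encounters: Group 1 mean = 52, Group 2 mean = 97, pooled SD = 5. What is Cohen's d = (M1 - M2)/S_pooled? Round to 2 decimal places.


Cohen's d = (M1 - M2) / S_pooled
= (52 - 97) / 5
= -45 / 5
= -9.00


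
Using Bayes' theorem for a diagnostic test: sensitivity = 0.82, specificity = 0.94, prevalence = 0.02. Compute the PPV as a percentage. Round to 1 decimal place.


PPV = (sens * prev) / (sens * prev + (1-spec) * (1-prev))
Numerator = 0.82 * 0.02 = 0.0164
P(positive and no disease) = (1 - spec) * (1 - prev) = (1 - 0.94) * (1 - 0.02) = 0.0588
Denominator = 0.0164 + 0.0588 = 0.0752
PPV = 0.0164 / 0.0752 = 0.218085
As percentage = 21.8


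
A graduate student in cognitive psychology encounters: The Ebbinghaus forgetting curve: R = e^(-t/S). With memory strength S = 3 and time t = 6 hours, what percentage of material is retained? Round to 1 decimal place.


R = e^(-t/S)
-t/S = -6/3 = -2.0
R = e^(-2.0) = 0.135335
Percentage = 0.135335 * 100
= 13.5


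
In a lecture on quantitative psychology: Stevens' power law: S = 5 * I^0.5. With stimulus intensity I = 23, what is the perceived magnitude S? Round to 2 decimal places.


S = 5 * 23^0.5
23^0.5 = 4.7958
S = 5 * 4.7958
= 23.98


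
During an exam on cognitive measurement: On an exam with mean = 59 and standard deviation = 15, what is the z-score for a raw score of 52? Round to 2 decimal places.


z = (X - mu) / sigma
= (52 - 59) / 15
= -7 / 15
= -0.47


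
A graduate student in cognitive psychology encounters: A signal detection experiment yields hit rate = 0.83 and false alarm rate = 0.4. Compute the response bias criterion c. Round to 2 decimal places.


c = -0.5 * (z(HR) + z(FAR))
z(0.83) = 0.9542
z(0.4) = -0.2533
c = -0.5 * (0.9542 + -0.2533)
= -0.5 * 0.7009
= -0.35


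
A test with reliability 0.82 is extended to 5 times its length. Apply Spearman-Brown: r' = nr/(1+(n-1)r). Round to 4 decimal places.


r_new = n*r / (1 + (n-1)*r)
Numerator = 5 * 0.82 = 4.1
Denominator = 1 + 4 * 0.82 = 4.28
r_new = 4.1 / 4.28
= 0.9579


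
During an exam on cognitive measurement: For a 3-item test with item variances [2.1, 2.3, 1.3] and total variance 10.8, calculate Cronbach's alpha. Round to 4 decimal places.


alpha = (k/(k-1)) * (1 - sum(s_i^2)/s_total^2)
sum(item variances) = 5.7
k/(k-1) = 3/2 = 1.5
1 - 5.7/10.8 = 1 - 0.527778 = 0.472222
alpha = 1.5 * 0.472222
= 0.7083


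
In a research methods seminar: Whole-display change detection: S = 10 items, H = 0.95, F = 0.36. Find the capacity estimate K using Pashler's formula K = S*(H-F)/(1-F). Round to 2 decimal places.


K = S * (H - F) / (1 - F)
H - F = 0.59
1 - F = 0.64
K = 10 * 0.59 / 0.64
= 9.22


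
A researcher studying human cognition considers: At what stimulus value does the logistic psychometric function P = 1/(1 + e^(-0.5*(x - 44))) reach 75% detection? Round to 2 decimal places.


At P = 0.75: 0.75 = 1/(1 + e^(-k*(x-x0)))
Solving: e^(-k*(x-x0)) = 1/3
x = x0 + ln(3)/k
ln(3) = 1.0986
x = 44 + 1.0986/0.5
= 44 + 2.1972
= 46.20


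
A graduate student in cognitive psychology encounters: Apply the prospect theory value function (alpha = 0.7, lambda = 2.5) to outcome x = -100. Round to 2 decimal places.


Since x = -100 < 0, use v(x) = -lambda*(-x)^alpha
(-x) = 100
100^0.7 = 25.1189
v(-100) = -2.5 * 25.1189
= -62.80


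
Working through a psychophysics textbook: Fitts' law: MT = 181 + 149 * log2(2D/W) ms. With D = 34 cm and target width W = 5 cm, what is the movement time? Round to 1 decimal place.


MT = 181 + 149 * log2(2*34/5)
2D/W = 13.6
log2(13.6) = 3.7655
MT = 181 + 149 * 3.7655
= 742.1 ms


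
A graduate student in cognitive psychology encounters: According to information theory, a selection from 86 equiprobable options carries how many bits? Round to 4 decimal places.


H = log2(n)
H = log2(86)
= 6.4263


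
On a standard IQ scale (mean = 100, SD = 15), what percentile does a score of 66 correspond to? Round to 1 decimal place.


z = (IQ - mean) / SD
z = (66 - 100) / 15 = -2.2667
Percentile = Phi(-2.2667) * 100
Phi(-2.2667) = 0.011704
= 1.2


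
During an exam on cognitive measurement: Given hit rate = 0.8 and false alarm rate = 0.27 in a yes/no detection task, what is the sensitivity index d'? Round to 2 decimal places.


d' = z(HR) - z(FAR)
z(0.8) = 0.8416
z(0.27) = -0.6128
d' = 0.8416 - -0.6128
= 1.45


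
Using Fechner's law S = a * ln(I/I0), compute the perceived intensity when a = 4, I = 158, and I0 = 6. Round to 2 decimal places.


S = 4 * ln(158/6)
I/I0 = 26.333333
ln(26.333333) = 3.2708
S = 4 * 3.2708
= 13.08


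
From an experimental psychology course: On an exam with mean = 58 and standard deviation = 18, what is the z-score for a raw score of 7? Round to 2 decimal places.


z = (X - mu) / sigma
= (7 - 58) / 18
= -51 / 18
= -2.83


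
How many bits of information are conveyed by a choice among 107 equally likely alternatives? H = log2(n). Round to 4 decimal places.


H = log2(n)
H = log2(107)
= 6.7415


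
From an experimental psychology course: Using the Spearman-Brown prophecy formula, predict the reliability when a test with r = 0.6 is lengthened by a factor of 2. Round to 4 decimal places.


r_new = n*r / (1 + (n-1)*r)
Numerator = 2 * 0.6 = 1.2
Denominator = 1 + 1 * 0.6 = 1.6
r_new = 1.2 / 1.6
= 0.7500


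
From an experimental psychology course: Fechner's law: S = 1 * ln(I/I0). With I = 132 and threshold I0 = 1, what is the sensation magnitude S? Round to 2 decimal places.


S = 1 * ln(132/1)
I/I0 = 132.0
ln(132.0) = 4.8828
S = 1 * 4.8828
= 4.88


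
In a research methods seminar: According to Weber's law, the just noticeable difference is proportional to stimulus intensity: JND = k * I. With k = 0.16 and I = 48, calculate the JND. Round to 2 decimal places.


JND = k * I
JND = 0.16 * 48
= 7.68


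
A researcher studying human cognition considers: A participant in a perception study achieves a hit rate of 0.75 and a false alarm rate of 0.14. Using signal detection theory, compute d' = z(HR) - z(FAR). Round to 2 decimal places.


d' = z(HR) - z(FAR)
z(0.75) = 0.6745
z(0.14) = -1.0803
d' = 0.6745 - -1.0803
= 1.75


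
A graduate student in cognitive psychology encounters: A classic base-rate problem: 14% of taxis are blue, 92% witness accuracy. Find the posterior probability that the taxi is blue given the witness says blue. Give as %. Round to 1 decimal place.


P(blue | says blue) = P(says blue | blue)*P(blue) / [P(says blue | blue)*P(blue) + P(says blue | not blue)*P(not blue)]
Numerator = 0.92 * 0.14 = 0.1288
False identification = 0.08 * 0.86 = 0.0688
P = 0.1288 / (0.1288 + 0.0688)
= 0.1288 / 0.1976
As percentage = 65.2


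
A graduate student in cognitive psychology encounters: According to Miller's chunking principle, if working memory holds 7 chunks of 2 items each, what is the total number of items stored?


Total items = chunks * items_per_chunk
= 7 * 2
= 14


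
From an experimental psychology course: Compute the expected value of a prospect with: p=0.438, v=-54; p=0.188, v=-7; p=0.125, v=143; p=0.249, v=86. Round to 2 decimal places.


EU = sum(p_i * v_i)
0.438 * -54 = -23.652
0.188 * -7 = -1.316
0.125 * 143 = 17.875
0.249 * 86 = 21.414
EU = -23.652 + -1.316 + 17.875 + 21.414
= 14.32


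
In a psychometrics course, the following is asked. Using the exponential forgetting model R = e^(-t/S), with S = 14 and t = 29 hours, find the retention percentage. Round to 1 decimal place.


R = e^(-t/S)
-t/S = -29/14 = -2.071429
R = e^(-2.071429) = 0.126006
Percentage = 0.126006 * 100
= 12.6


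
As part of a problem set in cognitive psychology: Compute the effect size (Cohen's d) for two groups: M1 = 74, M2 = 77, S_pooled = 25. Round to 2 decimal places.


Cohen's d = (M1 - M2) / S_pooled
= (74 - 77) / 25
= -3 / 25
= -0.12


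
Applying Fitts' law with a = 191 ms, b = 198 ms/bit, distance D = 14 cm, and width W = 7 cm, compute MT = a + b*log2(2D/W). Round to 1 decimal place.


MT = 191 + 198 * log2(2*14/7)
2D/W = 4.0
log2(4.0) = 2.0
MT = 191 + 198 * 2.0
= 587.0 ms


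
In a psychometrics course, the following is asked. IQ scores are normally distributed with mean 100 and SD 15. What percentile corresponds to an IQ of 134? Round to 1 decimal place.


z = (IQ - mean) / SD
z = (134 - 100) / 15 = 2.2667
Percentile = Phi(2.2667) * 100
Phi(2.2667) = 0.988296
= 98.8


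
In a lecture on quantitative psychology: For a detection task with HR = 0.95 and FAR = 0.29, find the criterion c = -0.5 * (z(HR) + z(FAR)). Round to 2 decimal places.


c = -0.5 * (z(HR) + z(FAR))
z(0.95) = 1.6449
z(0.29) = -0.5534
c = -0.5 * (1.6449 + -0.5534)
= -0.5 * 1.0915
= -0.55


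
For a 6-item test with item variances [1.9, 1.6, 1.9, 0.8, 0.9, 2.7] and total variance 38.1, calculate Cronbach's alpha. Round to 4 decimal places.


alpha = (k/(k-1)) * (1 - sum(s_i^2)/s_total^2)
sum(item variances) = 9.8
k/(k-1) = 6/5 = 1.2
1 - 9.8/38.1 = 1 - 0.257218 = 0.742782
alpha = 1.2 * 0.742782
= 0.8913


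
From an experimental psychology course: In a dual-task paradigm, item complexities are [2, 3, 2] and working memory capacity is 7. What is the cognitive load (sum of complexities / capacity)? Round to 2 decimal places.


Total complexity = 2 + 3 + 2 = 7
Load = total / capacity = 7 / 7
= 1.00


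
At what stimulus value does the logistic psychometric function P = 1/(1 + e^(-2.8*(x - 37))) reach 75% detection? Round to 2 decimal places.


At P = 0.75: 0.75 = 1/(1 + e^(-k*(x-x0)))
Solving: e^(-k*(x-x0)) = 1/3
x = x0 + ln(3)/k
ln(3) = 1.0986
x = 37 + 1.0986/2.8
= 37 + 0.3924
= 37.39


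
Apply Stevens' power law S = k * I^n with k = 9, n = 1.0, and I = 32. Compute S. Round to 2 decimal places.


S = 9 * 32^1.0
32^1.0 = 32.0
S = 9 * 32.0
= 288.00


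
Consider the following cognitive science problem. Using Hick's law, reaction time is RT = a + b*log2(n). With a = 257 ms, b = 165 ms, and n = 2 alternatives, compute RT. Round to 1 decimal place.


RT = 257 + 165 * log2(2)
log2(2) = 1.0
RT = 257 + 165 * 1.0
= 257 + 165.0
= 422.0 ms


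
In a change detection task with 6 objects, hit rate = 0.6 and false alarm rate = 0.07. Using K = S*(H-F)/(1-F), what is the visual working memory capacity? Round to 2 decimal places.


K = S * (H - F) / (1 - F)
H - F = 0.53
1 - F = 0.93
K = 6 * 0.53 / 0.93
= 3.42


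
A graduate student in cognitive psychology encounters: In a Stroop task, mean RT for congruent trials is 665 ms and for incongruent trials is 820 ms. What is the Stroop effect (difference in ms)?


Stroop effect = RT(incongruent) - RT(congruent)
= 820 - 665
= 155 ms


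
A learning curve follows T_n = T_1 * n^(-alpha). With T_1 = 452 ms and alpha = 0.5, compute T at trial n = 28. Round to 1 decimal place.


T_n = 452 * 28^(-0.5)
28^(-0.5) = 0.188982
T_n = 452 * 0.188982
= 85.4 ms


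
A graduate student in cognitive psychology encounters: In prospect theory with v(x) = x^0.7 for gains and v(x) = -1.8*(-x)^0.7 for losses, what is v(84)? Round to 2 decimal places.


Since x = 84 >= 0, use v(x) = x^0.7
84^0.7 = 22.2329
v(84) = 22.23


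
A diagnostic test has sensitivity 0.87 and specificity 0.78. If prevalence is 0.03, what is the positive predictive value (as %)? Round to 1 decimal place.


PPV = (sens * prev) / (sens * prev + (1-spec) * (1-prev))
Numerator = 0.87 * 0.03 = 0.0261
P(positive and no disease) = (1 - spec) * (1 - prev) = (1 - 0.78) * (1 - 0.03) = 0.2134
Denominator = 0.0261 + 0.2134 = 0.2395
PPV = 0.0261 / 0.2395 = 0.108977
As percentage = 10.9


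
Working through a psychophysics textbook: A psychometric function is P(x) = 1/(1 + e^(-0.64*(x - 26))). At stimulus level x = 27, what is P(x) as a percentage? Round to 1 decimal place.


P(x) = 1/(1 + e^(-0.64*(27 - 26)))
Exponent = -0.64 * 1 = -0.64
e^(-0.64) = 0.527292
P = 1/(1 + 0.527292) = 0.654754
Percentage = 65.5
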